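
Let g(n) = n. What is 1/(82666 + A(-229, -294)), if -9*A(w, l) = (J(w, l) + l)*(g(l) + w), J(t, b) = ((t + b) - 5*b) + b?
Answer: 9/931751 ≈ 9.6592e-6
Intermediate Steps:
J(t, b) = t - 3*b (J(t, b) = ((b + t) - 5*b) + b = (t - 4*b) + b = t - 3*b)
A(w, l) = -(l + w)*(w - 2*l)/9 (A(w, l) = -((w - 3*l) + l)*(l + w)/9 = -(w - 2*l)*(l + w)/9 = -(l + w)*(w - 2*l)/9)
1/(82666 + A(-229, -294)) = 1/(82666 + (-⅑*(-229)² + (2/9)*(-294)² + (⅑)*(-294)*(-229))) = 1/(82666 + (-⅑*52441 + (2/9)*86436 + 22442/3)) = 1/(82666 + (-52441/9 + 19208 + 22442/3)) = 1/(82666 + 187757/9) = 1/(931751/9) = 9/931751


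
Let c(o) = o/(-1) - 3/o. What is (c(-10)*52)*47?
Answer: 125866/5 ≈ 25173.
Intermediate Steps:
c(o) = -o - 3/o (c(o) = o*(-1) - 3/o = -o - 3/o)
(c(-10)*52)*47 = ((-1*(-10) - 3/(-10))*52)*47 = ((10 - 3*(-⅒))*52)*47 = ((10 + 3/10)*52)*47 = ((103/10)*52)*47 = (2678/5)*47 = 125866/5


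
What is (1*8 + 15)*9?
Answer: 207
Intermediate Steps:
(1*8 + 15)*9 = (8 + 15)*9 = 23*9 = 207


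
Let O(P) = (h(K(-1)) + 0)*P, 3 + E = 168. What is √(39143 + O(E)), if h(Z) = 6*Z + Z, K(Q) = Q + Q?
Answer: √36833 ≈ 191.92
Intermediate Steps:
K(Q) = 2*Q
h(Z) = 7*Z
E = 165 (E = -3 + 168 = 165)
O(P) = -14*P (O(P) = (7*(2*(-1)) + 0)*P = (7*(-2) + 0)*P = (-14 + 0)*P = -14*P)
√(39143 + O(E)) = √(39143 - 14*165) = √(39143 - 2310) = √36833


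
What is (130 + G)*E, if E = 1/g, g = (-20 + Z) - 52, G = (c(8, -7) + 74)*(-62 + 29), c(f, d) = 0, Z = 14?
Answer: 1156/29 ≈ 39.862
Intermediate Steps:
G = -2442 (G = (0 + 74)*(-62 + 29) = 74*(-33) = -2442)
g = -58 (g = (-20 + 14) - 52 = -6 - 52 = -58)
E = -1/58 (E = 1/(-58) = -1/58 ≈ -0.017241)
(130 + G)*E = (130 - 2442)*(-1/58) = -2312*(-1/58) = 1156/29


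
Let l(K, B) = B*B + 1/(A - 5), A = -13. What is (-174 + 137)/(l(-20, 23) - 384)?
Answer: -666/2609 ≈ -0.25527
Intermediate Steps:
l(K, B) = -1/18 + B² (l(K, B) = B*B + 1/(-13 - 5) = B² + 1/(-18) = B² - 1/18 = -1/18 + B²)
(-174 + 137)/(l(-20, 23) - 384) = (-174 + 137)/((-1/18 + 23²) - 384) = -37/((-1/18 + 529) - 384) = -37/(9521/18 - 384) = -37/2609/18 = -37*18/2609 = -666/2609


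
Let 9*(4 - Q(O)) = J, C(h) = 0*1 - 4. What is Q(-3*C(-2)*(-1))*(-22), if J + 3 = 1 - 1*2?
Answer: -880/9 ≈ -97.778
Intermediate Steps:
C(h) = -4 (C(h) = 0 - 4 = -4)
J = -4 (J = -3 + (1 - 1*2) = -3 + (1 - 2) = -3 - 1 = -4)
Q(O) = 40/9 (Q(O) = 4 - 1/9*(-4) = 4 + 4/9 = 40/9)
Q(-3*C(-2)*(-1))*(-22) = (40/9)*(-22) = -880/9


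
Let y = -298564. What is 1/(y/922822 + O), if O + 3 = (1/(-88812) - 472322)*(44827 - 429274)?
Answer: 13659611244/2480350127878530182075 ≈ 5.5071e-12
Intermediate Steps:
O = 5375576498789473/29604 (O = -3 + (1/(-88812) - 472322)*(44827 - 429274) = -3 + (-1/88812 - 472322)*(-384447) = -3 - 41947861465/88812*(-384447) = -3 + 5375576498878285/29604 = 5375576498789473/29604 ≈ 1.8158e+11)
1/(y/922822 + O) = 1/(-298564/922822 + 5375576498789473/29604) = 1/(-298564*1/922822 + 5375576498789473/29604) = 1/(-149282/461411 + 5375576498789473/29604) = 1/(2480350127878530182075/13659611244) = 13659611244/2480350127878530182075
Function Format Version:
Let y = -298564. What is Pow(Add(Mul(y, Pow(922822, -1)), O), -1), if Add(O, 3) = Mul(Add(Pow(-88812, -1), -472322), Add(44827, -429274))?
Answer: Rational(13659611244, 2480350127878530182075) ≈ 5.5071e-12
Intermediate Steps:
O = Rational(5375576498789473, 29604) (O = Add(-3, Mul(Add(Pow(-88812, -1), -472322), Add(44827, -429274))) = Add(-3, Mul(Add(Rational(-1, 88812), -472322), -384447)) = Add(-3, Mul(Rational(-41947861465, 88812), -384447)) = Add(-3, Rational(5375576498878285, 29604)) = Rational(5375576498789473, 29604) ≈ 1.8158e+11)
Pow(Add(Mul(y, Pow(922822, -1)), O), -1) = Pow(Add(Mul(-298564, Pow(922822, -1)), Rational(5375576498789473, 29604)), -1) = Pow(Add(Mul(-298564, Rational(1, 922822)), Rational(5375576498789473, 29604)), -1) = Pow(Add(Rational(-149282, 461411), Rational(5375576498789473, 29604)), -1) = Pow(Rational(2480350127878530182075, 13659611244), -1) = Rational(13659611244, 2480350127878530182075)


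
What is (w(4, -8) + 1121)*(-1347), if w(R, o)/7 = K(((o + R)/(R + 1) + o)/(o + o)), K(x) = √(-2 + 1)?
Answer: -1509987 - 9429*I ≈ -1.51e+6 - 9429.0*I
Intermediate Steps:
K(x) = I (K(x) = √(-1) = I)
w(R, o) = 7*I
(w(4, -8) + 1121)*(-1347) = (7*I + 1121)*(-1347) = (1121 + 7*I)*(-1347) = -1509987 - 9429*I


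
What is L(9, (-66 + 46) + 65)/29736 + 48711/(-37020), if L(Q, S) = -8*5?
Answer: -60414629/45867780 ≈ -1.3171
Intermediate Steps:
L(Q, S) = -40
L(9, (-66 + 46) + 65)/29736 + 48711/(-37020) = -40/29736 + 48711/(-37020) = -40*1/29736 + 48711*(-1/37020) = -5/3717 - 16237/12340 = -60414629/45867780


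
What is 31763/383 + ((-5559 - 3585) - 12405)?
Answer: -8221504/383 ≈ -21466.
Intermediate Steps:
31763/383 + ((-5559 - 3585) - 12405) = 31763*(1/383) + (-9144 - 12405) = 31763/383 - 21549 = -8221504/383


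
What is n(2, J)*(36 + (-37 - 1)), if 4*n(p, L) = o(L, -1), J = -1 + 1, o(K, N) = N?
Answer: ½ ≈ 0.50000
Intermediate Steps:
J = 0
n(p, L) = -¼ (n(p, L) = (¼)*(-1) = -¼)
n(2, J)*(36 + (-37 - 1)) = -(36 + (-37 - 1))/4 = -(36 - 38)/4 = -¼*(-2) = ½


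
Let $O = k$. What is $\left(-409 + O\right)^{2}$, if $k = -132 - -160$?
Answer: $145161$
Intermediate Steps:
$k = 28$ ($k = -132 + 160 = 28$)
$O = 28$
$\left(-409 + O\right)^{2} = \left(-409 + 28\right)^{2} = \left(-381\right)^{2} = 145161$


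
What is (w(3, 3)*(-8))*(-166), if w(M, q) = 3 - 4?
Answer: -1328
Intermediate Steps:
w(M, q) = -1
(w(3, 3)*(-8))*(-166) = -1*(-8)*(-166) = 8*(-166) = -1328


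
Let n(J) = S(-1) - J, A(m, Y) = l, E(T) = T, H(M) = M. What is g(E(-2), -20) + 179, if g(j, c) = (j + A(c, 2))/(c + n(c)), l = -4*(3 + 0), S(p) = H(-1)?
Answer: 193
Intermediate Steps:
S(p) = -1
l = -12 (l = -4*3 = -12)
A(m, Y) = -12
n(J) = -1 - J
g(j, c) = 12 - j (g(j, c) = (j - 12)/(c + (-1 - c)) = (-12 + j)/(-1) = (-12 + j)*(-1) = 12 - j)
g(E(-2), -20) + 179 = (12 - 1*(-2)) + 179 = (12 + 2) + 179 = 14 + 179 = 193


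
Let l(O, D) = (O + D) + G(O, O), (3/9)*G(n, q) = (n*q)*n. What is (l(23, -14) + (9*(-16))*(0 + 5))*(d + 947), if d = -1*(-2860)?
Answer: 136252530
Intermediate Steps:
d = 2860
G(n, q) = 3*q*n² (G(n, q) = 3*((n*q)*n) = 3*(q*n²) = 3*q*n²)
l(O, D) = D + O + 3*O³ (l(O, D) = (O + D) + 3*O*O² = (D + O) + 3*O³ = D + O + 3*O³)
(l(23, -14) + (9*(-16))*(0 + 5))*(d + 947) = ((-14 + 23 + 3*23³) + (9*(-16))*(0 + 5))*(2860 + 947) = ((-14 + 23 + 3*12167) - 144*5)*3807 = ((-14 + 23 + 36501) - 720)*3807 = (36510 - 720)*3807 = 35790*3807 = 136252530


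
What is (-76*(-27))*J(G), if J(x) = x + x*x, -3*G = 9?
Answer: 12312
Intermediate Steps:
G = -3 (G = -⅓*9 = -3)
J(x) = x + x²
(-76*(-27))*J(G) = (-76*(-27))*(-3*(1 - 3)) = 2052*(-3*(-2)) = 2052*6 = 12312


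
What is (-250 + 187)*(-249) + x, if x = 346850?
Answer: 362537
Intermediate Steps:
(-250 + 187)*(-249) + x = (-250 + 187)*(-249) + 346850 = -63*(-249) + 346850 = 15687 + 346850 = 362537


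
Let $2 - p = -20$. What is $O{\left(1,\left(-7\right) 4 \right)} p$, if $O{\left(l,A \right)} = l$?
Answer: $22$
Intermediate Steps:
$p = 22$ ($p = 2 - -20 = 2 + 20 = 22$)
$O{\left(1,\left(-7\right) 4 \right)} p = 1 \cdot 22 = 22$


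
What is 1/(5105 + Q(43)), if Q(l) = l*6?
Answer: 1/5363 ≈ 0.00018646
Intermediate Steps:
Q(l) = 6*l
1/(5105 + Q(43)) = 1/(5105 + 6*43) = 1/(5105 + 258) = 1/5363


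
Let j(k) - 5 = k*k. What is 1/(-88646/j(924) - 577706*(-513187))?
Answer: 853781/253121530801986984 ≈ 3.3730e-12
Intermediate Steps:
j(k) = 5 + k² (j(k) = 5 + k*k = 5 + k²)
1/(-88646/j(924) - 577706*(-513187)) = 1/(-88646/(5 + 924²) - 577706*(-513187)) = -1/513187/(-88646/(5 + 853776) - 577706) = -1/513187/(-88646/853781 - 577706) = -1/513187/(-493234495032/853781) = -853781/493234495032*(-1/513187) = 853781/253121530801986984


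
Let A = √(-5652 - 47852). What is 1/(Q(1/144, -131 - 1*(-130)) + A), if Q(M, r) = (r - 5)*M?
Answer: -24/30818305 - 9216*I*√209/30818305 ≈ -7.7876e-7 - 0.0043232*I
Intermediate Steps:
A = 16*I*√209 (A = √(-53504) = 16*I*√209 ≈ 231.31*I)
Q(M, r) = M*(-5 + r) (Q(M, r) = (-5 + r)*M = M*(-5 + r))
1/(Q(1/144, -131 - 1*(-130)) + A) = 1/((-5 + (-131 - 1*(-130)))/144 + 16*I*√209) = 1/((-5 + (-131 + 130))/144 + 16*I*√209) = 1/((-5 - 1)/144 + 16*I*√209) = 1/((1/144)*(-6) + 16*I*√209) = 1/(-1/24 + 16*I*√209)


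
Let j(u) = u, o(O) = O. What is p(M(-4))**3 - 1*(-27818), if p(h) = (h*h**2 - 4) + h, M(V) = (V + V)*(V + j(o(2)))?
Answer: 69325255530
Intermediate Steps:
M(V) = 2*V*(2 + V) (M(V) = (V + V)*(V + 2) = (2*V)*(2 + V) = 2*V*(2 + V))
p(h) = -4 + h + h**3 (p(h) = (h**3 - 4) + h = (-4 + h**3) + h = -4 + h + h**3)
p(M(-4))**3 - 1*(-27818) = (-4 + 2*(-4)*(2 - 4) + (2*(-4)*(2 - 4))**3)**3 - 1*(-27818) = (-4 + 2*(-4)*(-2) + (2*(-4)*(-2))**3)**3 + 27818 = (-4 + 16 + 16**3)**3 + 27818 = (-4 + 16 + 4096)**3 + 27818 = 4108**3 + 27818 = 69325227712 + 27818 = 69325255530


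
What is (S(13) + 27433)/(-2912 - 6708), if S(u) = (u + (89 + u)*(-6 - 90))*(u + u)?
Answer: 226821/9620 ≈ 23.578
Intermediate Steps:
S(u) = 2*u*(-8544 - 95*u) (S(u) = (u + (89 + u)*(-96))*(2*u) = (u + (-8544 - 96*u))*(2*u) = (-8544 - 95*u)*(2*u) = 2*u*(-8544 - 95*u))
(S(13) + 27433)/(-2912 - 6708) = (-2*13*(8544 + 95*13) + 27433)/(-2912 - 6708) = (-2*13*(8544 + 1235) + 27433)/(-9620) = (-2*13*9779 + 27433)*(-1/9620) = (-254254 + 27433)*(-1/9620) = -226821*(-1/9620) = 226821/9620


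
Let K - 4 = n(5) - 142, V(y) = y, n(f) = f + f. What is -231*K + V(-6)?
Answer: 29562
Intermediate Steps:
n(f) = 2*f
K = -128 (K = 4 + (2*5 - 142) = 4 + (10 - 142) = 4 - 132 = -128)
-231*K + V(-6) = -231*(-128) - 6 = 29568 - 6 = 29562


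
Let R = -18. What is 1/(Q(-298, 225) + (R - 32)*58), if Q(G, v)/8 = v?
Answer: -1/1100 ≈ -0.00090909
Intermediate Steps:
Q(G, v) = 8*v
1/(Q(-298, 225) + (R - 32)*58) = 1/(8*225 + (-18 - 32)*58) = 1/(1800 - 50*58) = 1/(1800 - 2900) = 1/(-1100) = -1/1100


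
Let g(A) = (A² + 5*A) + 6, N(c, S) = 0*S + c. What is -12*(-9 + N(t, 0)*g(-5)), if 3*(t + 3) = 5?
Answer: 204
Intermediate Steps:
t = -4/3 (t = -3 + (⅓)*5 = -3 + 5/3 = -4/3 ≈ -1.3333)
N(c, S) = c (N(c, S) = 0 + c = c)
g(A) = 6 + A² + 5*A
-12*(-9 + N(t, 0)*g(-5)) = -12*(-9 - 4*(6 + (-5)² + 5*(-5))/3) = -12*(-9 - 4*(6 + 25 - 25)/3) = -12*(-9 - 4/3*6) = -12*(-9 - 8) = -12*(-17) = 204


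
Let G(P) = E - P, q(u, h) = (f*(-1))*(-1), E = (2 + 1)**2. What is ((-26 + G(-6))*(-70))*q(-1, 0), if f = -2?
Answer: -1540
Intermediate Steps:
E = 9 (E = 3**2 = 9)
q(u, h) = -2 (q(u, h) = -2*(-1)*(-1) = 2*(-1) = -2)
G(P) = 9 - P
((-26 + G(-6))*(-70))*q(-1, 0) = ((-26 + (9 - 1*(-6)))*(-70))*(-2) = ((-26 + (9 + 6))*(-70))*(-2) = ((-26 + 15)*(-70))*(-2) = -11*(-70)*(-2) = 770*(-2) = -1540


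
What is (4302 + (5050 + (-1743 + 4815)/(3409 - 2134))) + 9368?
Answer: 7957024/425 ≈ 18722.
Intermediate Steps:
(4302 + (5050 + (-1743 + 4815)/(3409 - 2134))) + 9368 = (4302 + (5050 + 3072/1275)) + 9368 = (4302 + (5050 + 3072*(1/1275))) + 9368 = (4302 + (5050 + 1024/425)) + 9368 = (4302 + 2147274/425) + 9368 = 3975624/425 + 9368 = 7957024/425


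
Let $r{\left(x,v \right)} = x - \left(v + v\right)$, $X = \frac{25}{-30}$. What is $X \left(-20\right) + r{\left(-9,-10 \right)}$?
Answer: $\frac{83}{3} \approx 27.667$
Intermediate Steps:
$X = - \frac{5}{6}$ ($X = 25 \left(- \frac{1}{30}\right) = - \frac{5}{6} \approx -0.83333$)
$r{\left(x,v \right)} = x - 2 v$
$X \left(-20\right) + r{\left(-9,-10 \right)} = \left(- \frac{5}{6}\right) \left(-20\right) - -11 = \frac{50}{3} + \left(-9 + 20\right) = \frac{50}{3} + 11 = \frac{83}{3}$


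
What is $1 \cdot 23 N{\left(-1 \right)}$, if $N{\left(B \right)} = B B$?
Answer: $23$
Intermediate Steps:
$N{\left(B \right)} = B^{2}$
$1 \cdot 23 N{\left(-1 \right)} = 1 \cdot 23 \left(-1\right)^{2} = 23 \cdot 1 = 23$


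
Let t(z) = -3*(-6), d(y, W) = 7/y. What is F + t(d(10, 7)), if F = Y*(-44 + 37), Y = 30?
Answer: -192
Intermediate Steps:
F = -210 (F = 30*(-44 + 37) = 30*(-7) = -210)
t(z) = 18
F + t(d(10, 7)) = -210 + 18 = -192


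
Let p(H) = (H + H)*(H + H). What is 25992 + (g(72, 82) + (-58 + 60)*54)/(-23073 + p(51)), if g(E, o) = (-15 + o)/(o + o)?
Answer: 54003976493/2077716 ≈ 25992.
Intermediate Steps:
g(E, o) = (-15 + o)/(2*o) (g(E, o) = (-15 + o)/((2*o)) = (-15 + o)*(1/(2*o)) = (-15 + o)/(2*o))
p(H) = 4*H² (p(H) = (2*H)*(2*H) = 4*H²)
25992 + (g(72, 82) + (-58 + 60)*54)/(-23073 + p(51)) = 25992 + ((½)*(-15 + 82)/82 + (-58 + 60)*54)/(-23073 + 4*51²) = 25992 + ((½)*(1/82)*67 + 2*54)/(-23073 + 4*2601) = 25992 + (67/164 + 108)/(-23073 + 10404) = 25992 + (17779/164)/(-12669) = 25992 + (17779/164)*(-1/12669) = 25992 - 17779/2077716 = 54003976493/2077716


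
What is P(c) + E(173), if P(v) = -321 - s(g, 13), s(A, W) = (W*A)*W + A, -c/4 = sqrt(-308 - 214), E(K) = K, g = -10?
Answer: 1552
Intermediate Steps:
c = -12*I*sqrt(58) (c = -4*sqrt(-308 - 214) = -12*I*sqrt(58) ≈ -91.389*I)
s(A, W) = A + A*W**2 (s(A, W) = (A*W)*W + A = A*W**2 + A = A + A*W**2)
P(v) = 1379 (P(v) = -321 - (-10)*(1 + 13**2) = -321 - (-10)*(1 + 169) = -321 - (-10)*170 = -321 - 1*(-1700) = -321 + 1700 = 1379)
P(c) + E(173) = 1379 + 173 = 1552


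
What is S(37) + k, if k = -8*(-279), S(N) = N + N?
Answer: 2306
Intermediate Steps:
S(N) = 2*N
k = 2232
S(37) + k = 2*37 + 2232 = 74 + 2232 = 2306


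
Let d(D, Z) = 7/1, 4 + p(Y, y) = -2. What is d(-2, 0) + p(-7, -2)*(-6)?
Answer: 43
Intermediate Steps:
p(Y, y) = -6 (p(Y, y) = -4 - 2 = -6)
d(D, Z) = 7 (d(D, Z) = 7*1 = 7)
d(-2, 0) + p(-7, -2)*(-6) = 7 - 6*(-6) = 7 + 36 = 43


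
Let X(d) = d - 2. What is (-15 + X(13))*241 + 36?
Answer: -928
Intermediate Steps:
X(d) = -2 + d
(-15 + X(13))*241 + 36 = (-15 + (-2 + 13))*241 + 36 = (-15 + 11)*241 + 36 = -4*241 + 36 = -964 + 36 = -928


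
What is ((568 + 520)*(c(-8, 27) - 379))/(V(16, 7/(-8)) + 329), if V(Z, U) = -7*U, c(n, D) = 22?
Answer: -443904/383 ≈ -1159.0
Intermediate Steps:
((568 + 520)*(c(-8, 27) - 379))/(V(16, 7/(-8)) + 329) = ((568 + 520)*(22 - 379))/(-49/(-8) + 329) = (1088*(-357))/(-49*(-1)/8 + 329) = -388416/(-7*(-7/8) + 329) = -388416/(49/8 + 329) = -388416/2681/8 = -388416*8/2681 = -443904/383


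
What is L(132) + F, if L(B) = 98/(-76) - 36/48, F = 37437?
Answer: 2845057/76 ≈ 37435.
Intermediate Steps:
L(B) = -155/76 (L(B) = 98*(-1/76) - 36*1/48 = -49/38 - ¾ = -155/76)
L(132) + F = -155/76 + 37437 = 2845057/76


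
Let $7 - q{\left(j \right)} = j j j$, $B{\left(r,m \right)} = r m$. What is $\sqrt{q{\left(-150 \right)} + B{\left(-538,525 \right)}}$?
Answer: $\sqrt{3092557} \approx 1758.6$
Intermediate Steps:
$B{\left(r,m \right)} = m r$
$q{\left(j \right)} = 7 - j^{3}$ ($q{\left(j \right)} = 7 - j j j = 7 - j^{2} j = 7 - j^{3}$)
$\sqrt{q{\left(-150 \right)} + B{\left(-538,525 \right)}} = \sqrt{\left(7 - \left(-150\right)^{3}\right) + 525 \left(-538\right)} = \sqrt{\left(7 - -3375000\right) - 282450} = \sqrt{\left(7 + 3375000\right) - 282450} = \sqrt{3375007 - 282450} = \sqrt{3092557}$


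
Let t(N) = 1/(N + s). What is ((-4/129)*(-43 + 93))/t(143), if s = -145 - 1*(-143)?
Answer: -9400/43 ≈ -218.60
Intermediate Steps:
s = -2 (s = -145 + 143 = -2)
t(N) = 1/(-2 + N) (t(N) = 1/(N - 2) = 1/(-2 + N))
((-4/129)*(-43 + 93))/t(143) = ((-4/129)*(-43 + 93))/(1/(-2 + 143)) = (-4*1/129*50)/(1/141) = (-4/129*50)/(1/141) = -200/129*141 = -9400/43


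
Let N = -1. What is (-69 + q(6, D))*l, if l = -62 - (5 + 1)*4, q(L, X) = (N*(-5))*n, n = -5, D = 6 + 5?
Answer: 8084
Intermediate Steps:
D = 11
q(L, X) = -25 (q(L, X) = -1*(-5)*(-5) = 5*(-5) = -25)
l = -86 (l = -62 - 6*4 = -62 - 1*24 = -62 - 24 = -86)
(-69 + q(6, D))*l = (-69 - 25)*(-86) = -94*(-86) = 8084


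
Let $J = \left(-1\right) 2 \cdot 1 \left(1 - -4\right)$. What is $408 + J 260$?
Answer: $-2192$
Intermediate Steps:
$J = -10$ ($J = \left(-2\right) 1 \left(1 + 4\right) = \left(-2\right) 5 = -10$)
$408 + J 260 = 408 - 2600 = -2192$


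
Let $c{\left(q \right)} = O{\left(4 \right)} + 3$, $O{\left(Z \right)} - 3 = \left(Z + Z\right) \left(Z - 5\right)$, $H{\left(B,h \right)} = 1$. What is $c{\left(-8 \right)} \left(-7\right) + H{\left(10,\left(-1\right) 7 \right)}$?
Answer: $15$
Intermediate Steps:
$O{\left(Z \right)} = 3 + 2 Z \left(-5 + Z\right)$ ($O{\left(Z \right)} = 3 + \left(Z + Z\right) \left(Z - 5\right) = 3 + 2 Z \left(-5 + Z\right)$)
$c{\left(q \right)} = -2$ ($c{\left(q \right)} = \left(3 - 40 + 2 \cdot 4^{2}\right) + 3 = \left(3 - 40 + 2 \cdot 16\right) + 3 = \left(3 - 40 + 32\right) + 3 = -5 + 3 = -2$)
$c{\left(-8 \right)} \left(-7\right) + H{\left(10,\left(-1\right) 7 \right)} = \left(-2\right) \left(-7\right) + 1 = 14 + 1 = 15$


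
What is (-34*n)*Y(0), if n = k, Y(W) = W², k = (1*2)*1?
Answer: 0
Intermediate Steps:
k = 2 (k = 2*1 = 2)
n = 2
(-34*n)*Y(0) = -34*2*0² = -68*0 = 0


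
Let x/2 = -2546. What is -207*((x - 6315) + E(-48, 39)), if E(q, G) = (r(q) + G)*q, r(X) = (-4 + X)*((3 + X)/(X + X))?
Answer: 2506563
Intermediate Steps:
x = -5092 (x = 2*(-2546) = -5092)
r(X) = (-4 + X)*(3 + X)/(2*X) (r(X) = (-4 + X)*((3 + X)/((2*X))) = (-4 + X)*((3 + X)*(1/(2*X))) = (-4 + X)*((3 + X)/(2*X)) = (-4 + X)*(3 + X)/(2*X))
E(q, G) = q*(G + (-12 + q*(-1 + q))/(2*q)) (E(q, G) = ((-12 + q*(-1 + q))/(2*q) + G)*q = (G + (-12 + q*(-1 + q))/(2*q))*q = q*(G + (-12 + q*(-1 + q))/(2*q)))
-207*((x - 6315) + E(-48, 39)) = -207*((-5092 - 6315) + (-6 + 39*(-48) + (½)*(-48)*(-1 - 48))) = -207*(-11407 + (-6 - 1872 + (½)*(-48)*(-49))) = -207*(-11407 + (-6 - 1872 + 1176)) = -207*(-11407 - 702) = -207*(-12109) = 2506563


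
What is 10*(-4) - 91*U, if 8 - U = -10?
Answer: -1678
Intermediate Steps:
U = 18 (U = 8 - 1*(-10) = 8 + 10 = 18)
10*(-4) - 91*U = 10*(-4) - 91*18 = -40 - 1638 = -1678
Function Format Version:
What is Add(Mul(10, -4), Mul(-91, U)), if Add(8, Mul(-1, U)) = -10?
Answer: -1678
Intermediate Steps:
U = 18 (U = Add(8, Mul(-1, -10)) = Add(8, 10) = 18)
Add(Mul(10, -4), Mul(-91, U)) = Add(Mul(10, -4), Mul(-91, 18)) = Add(-40, -1638) = -1678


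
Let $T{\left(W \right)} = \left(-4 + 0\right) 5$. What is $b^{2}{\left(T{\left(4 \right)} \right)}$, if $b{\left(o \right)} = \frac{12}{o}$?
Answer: $\frac{9}{25} \approx 0.36$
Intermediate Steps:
$T{\left(W \right)} = -20$ ($T{\left(W \right)} = \left(-4\right) 5 = -20$)
$b^{2}{\left(T{\left(4 \right)} \right)} = \left(\frac{12}{-20}\right)^{2} = \left(12 \left(- \frac{1}{20}\right)\right)^{2} = \left(- \frac{3}{5}\right)^{2} = \frac{9}{25}$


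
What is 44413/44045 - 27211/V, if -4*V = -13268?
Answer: -45703938/6352055 ≈ -7.1951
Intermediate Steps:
V = 3317 (V = -¼*(-13268) = 3317)
44413/44045 - 27211/V = 44413/44045 - 27211/3317 = 44413*(1/44045) - 27211*1/3317 = 1931/1915 - 27211/3317 = -45703938/6352055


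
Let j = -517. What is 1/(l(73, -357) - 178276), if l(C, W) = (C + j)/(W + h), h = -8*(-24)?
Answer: -55/9805032 ≈ -5.6094e-6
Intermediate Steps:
h = 192
l(C, W) = (-517 + C)/(192 + W) (l(C, W) = (C - 517)/(W + 192) = (-517 + C)/(192 + W))
1/(l(73, -357) - 178276) = 1/((-517 + 73)/(192 - 357) - 178276) = 1/(-444/(-165) - 178276) = 1/(-1/165*(-444) - 178276) = 1/(148/55 - 178276) = 1/(-9805032/55) = -55/9805032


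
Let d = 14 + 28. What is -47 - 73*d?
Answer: -3113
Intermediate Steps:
d = 42
-47 - 73*d = -47 - 73*42 = -47 - 3066 = -3113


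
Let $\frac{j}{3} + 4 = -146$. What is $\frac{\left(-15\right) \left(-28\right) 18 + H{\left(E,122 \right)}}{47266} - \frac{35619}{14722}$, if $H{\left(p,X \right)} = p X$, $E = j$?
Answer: $- \frac{1190253567}{347925026} \approx -3.421$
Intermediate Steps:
$j = -450$ ($j = -12 + 3 \left(-146\right) = -12 - 438 = -450$)
$E = -450$
$H{\left(p,X \right)} = X p$
$\frac{\left(-15\right) \left(-28\right) 18 + H{\left(E,122 \right)}}{47266} - \frac{35619}{14722} = \frac{\left(-15\right) \left(-28\right) 18 + 122 \left(-450\right)}{47266} - \frac{35619}{14722} = \left(420 \cdot 18 - 54900\right) \frac{1}{47266} - \frac{35619}{14722} = \left(7560 - 54900\right) \frac{1}{47266} - \frac{35619}{14722} = \left(-47340\right) \frac{1}{47266} - \frac{35619}{14722} = - \frac{23670}{23633} - \frac{35619}{14722} = - \frac{1190253567}{347925026}$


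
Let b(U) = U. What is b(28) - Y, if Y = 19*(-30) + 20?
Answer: 578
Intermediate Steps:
Y = -550 (Y = -570 + 20 = -550)
b(28) - Y = 28 - 1*(-550) = 28 + 550 = 578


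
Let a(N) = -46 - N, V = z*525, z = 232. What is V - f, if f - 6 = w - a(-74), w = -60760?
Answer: 182582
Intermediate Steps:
V = 121800 (V = 232*525 = 121800)
f = -60782 (f = 6 + (-60760 - (-46 - 1*(-74))) = 6 + (-60760 - (-46 + 74)) = 6 + (-60760 - 1*28) = 6 + (-60760 - 28) = 6 - 60788 = -60782)
V - f = 121800 - 1*(-60782) = 121800 + 60782 = 182582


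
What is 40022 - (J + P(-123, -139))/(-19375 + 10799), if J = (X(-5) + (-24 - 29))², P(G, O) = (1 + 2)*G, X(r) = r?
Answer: 343231667/8576 ≈ 40022.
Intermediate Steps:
P(G, O) = 3*G
J = 3364 (J = (-5 + (-24 - 29))² = (-5 - 53)² = (-58)² = 3364)
40022 - (J + P(-123, -139))/(-19375 + 10799) = 40022 - (3364 + 3*(-123))/(-19375 + 10799) = 40022 - (3364 - 369)/(-8576) = 40022 - 2995*(-1)/8576 = 40022 - 1*(-2995/8576) = 40022 + 2995/8576 = 343231667/8576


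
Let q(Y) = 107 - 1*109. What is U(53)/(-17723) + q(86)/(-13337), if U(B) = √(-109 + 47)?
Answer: 2/13337 - I*√62/17723 ≈ 0.00014996 - 0.00044428*I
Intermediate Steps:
q(Y) = -2 (q(Y) = 107 - 109 = -2)
U(B) = I*√62 (U(B) = √(-62) = I*√62)
U(53)/(-17723) + q(86)/(-13337) = (I*√62)/(-17723) - 2/(-13337) = (I*√62)*(-1/17723) - 2*(-1/13337) = -I*√62/17723 + 2/13337 = 2/13337 - I*√62/17723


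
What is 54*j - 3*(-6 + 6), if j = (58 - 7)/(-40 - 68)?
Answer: -51/2 ≈ -25.500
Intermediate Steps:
j = -17/36 (j = 51/(-108) = 51*(-1/108) = -17/36 ≈ -0.47222)
54*j - 3*(-6 + 6) = 54*(-17/36) - 3*(-6 + 6) = -51/2 - 3*0 = -51/2 + 0 = -51/2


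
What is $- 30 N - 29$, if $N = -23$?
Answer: $661$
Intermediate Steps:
$- 30 N - 29 = \left(-30\right) \left(-23\right) - 29 = 690 - 29 = 661$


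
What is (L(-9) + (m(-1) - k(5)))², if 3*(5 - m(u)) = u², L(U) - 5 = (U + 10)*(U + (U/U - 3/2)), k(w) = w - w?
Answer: 1/36 ≈ 0.027778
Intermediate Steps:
k(w) = 0
L(U) = 5 + (10 + U)*(-½ + U) (L(U) = 5 + (U + 10)*(U + (U/U - 3/2)) = 5 + (10 + U)*(U + (1 - 3*½)) = 5 + (10 + U)*(U + (1 - 3/2)) = 5 + (10 + U)*(U - ½) = 5 + (10 + U)*(-½ + U))
m(u) = 5 - u²/3
(L(-9) + (m(-1) - k(5)))² = ((½)*(-9)*(19 + 2*(-9)) + ((5 - ⅓*(-1)²) - 1*0))² = ((½)*(-9)*(19 - 18) + ((5 - ⅓*1) + 0))² = ((½)*(-9)*1 + ((5 - ⅓) + 0))² = (-9/2 + (14/3 + 0))² = (-9/2 + 14/3)² = (⅙)² = 1/36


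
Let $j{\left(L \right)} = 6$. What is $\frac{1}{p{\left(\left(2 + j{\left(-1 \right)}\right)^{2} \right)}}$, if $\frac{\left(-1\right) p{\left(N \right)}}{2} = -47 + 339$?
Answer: $- \frac{1}{584} \approx -0.0017123$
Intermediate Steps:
$p{\left(N \right)} = -584$ ($p{\left(N \right)} = - 2 \left(-47 + 339\right) = \left(-2\right) 292 = -584$)
$\frac{1}{p{\left(\left(2 + j{\left(-1 \right)}\right)^{2} \right)}} = \frac{1}{-584} = - \frac{1}{584}$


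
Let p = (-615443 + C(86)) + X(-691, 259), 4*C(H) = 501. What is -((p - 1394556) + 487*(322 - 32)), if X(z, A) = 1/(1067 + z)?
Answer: 702610049/376 ≈ 1.8686e+6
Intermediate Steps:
C(H) = 501/4 (C(H) = (1/4)*501 = 501/4)
p = -231359473/376 (p = (-615443 + 501/4) + 1/(1067 - 691) = -2461271/4 + 1/376 = -231359473/376 ≈ -6.1532e+5)
-((p - 1394556) + 487*(322 - 32)) = -((-231359473/376 - 1394556) + 487*(322 - 32)) = -(-755712529/376 + 487*290) = -(-755712529/376 + 141230) = -1*(-702610049/376) = 702610049/376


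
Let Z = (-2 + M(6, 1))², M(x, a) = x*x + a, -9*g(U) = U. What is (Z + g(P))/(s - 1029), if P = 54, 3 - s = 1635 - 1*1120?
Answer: -53/67 ≈ -0.79105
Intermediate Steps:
s = -512 (s = 3 - (1635 - 1*1120) = 3 - (1635 - 1120) = 3 - 1*515 = 3 - 515 = -512)
g(U) = -U/9
M(x, a) = a + x² (M(x, a) = x² + a = a + x²)
Z = 1225 (Z = (-2 + (1 + 6²))² = (-2 + (1 + 36))² = (-2 + 37)² = 35² = 1225)
(Z + g(P))/(s - 1029) = (1225 - ⅑*54)/(-512 - 1029) = (1225 - 6)/(-1541) = 1219*(-1/1541) = -53/67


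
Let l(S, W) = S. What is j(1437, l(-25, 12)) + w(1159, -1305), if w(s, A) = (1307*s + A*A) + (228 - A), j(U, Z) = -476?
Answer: 3218895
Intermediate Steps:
w(s, A) = 228 + A² - A + 1307*s (w(s, A) = (1307*s + A²) + (228 - A) = (A² + 1307*s) + (228 - A) = 228 + A² - A + 1307*s)
j(1437, l(-25, 12)) + w(1159, -1305) = -476 + (228 + (-1305)² - 1*(-1305) + 1307*1159) = -476 + (228 + 1703025 + 1305 + 1514813) = -476 + 3219371 = 3218895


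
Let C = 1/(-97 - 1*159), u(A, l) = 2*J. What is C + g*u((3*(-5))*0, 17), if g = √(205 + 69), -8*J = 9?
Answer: -1/256 - 9*√274/4 ≈ -37.248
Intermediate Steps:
J = -9/8 (J = -⅛*9 = -9/8 ≈ -1.1250)
u(A, l) = -9/4 (u(A, l) = 2*(-9/8) = -9/4)
C = -1/256 (C = 1/(-97 - 159) = 1/(-256) = -1/256 ≈ -0.0039063)
g = √274 ≈ 16.553
C + g*u((3*(-5))*0, 17) = -1/256 + √274*(-9/4) = -1/256 - 9*√274/4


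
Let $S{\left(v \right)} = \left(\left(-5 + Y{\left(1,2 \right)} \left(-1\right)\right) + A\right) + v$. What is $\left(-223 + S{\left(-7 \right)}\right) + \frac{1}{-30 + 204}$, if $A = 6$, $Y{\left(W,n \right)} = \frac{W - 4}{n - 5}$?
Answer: $- \frac{40019}{174} \approx -229.99$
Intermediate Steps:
$Y{\left(W,n \right)} = \frac{-4 + W}{-5 + n}$
$S{\left(v \right)} = v$ ($S{\left(v \right)} = \left(\left(-5 + \frac{-4 + 1}{-5 + 2} \left(-1\right)\right) + 6\right) + v = \left(\left(-5 + \frac{1}{-3} \left(-3\right) \left(-1\right)\right) + 6\right) + v = \left(\left(-5 + \left(- \frac{1}{3}\right) \left(-3\right) \left(-1\right)\right) + 6\right) + v = \left(\left(-5 + 1 \left(-1\right)\right) + 6\right) + v = \left(\left(-5 - 1\right) + 6\right) + v = \left(-6 + 6\right) + v = 0 + v = v$)
$\left(-223 + S{\left(-7 \right)}\right) + \frac{1}{-30 + 204} = \left(-223 - 7\right) + \frac{1}{-30 + 204} = -230 + \frac{1}{174} = - \frac{40019}{174}$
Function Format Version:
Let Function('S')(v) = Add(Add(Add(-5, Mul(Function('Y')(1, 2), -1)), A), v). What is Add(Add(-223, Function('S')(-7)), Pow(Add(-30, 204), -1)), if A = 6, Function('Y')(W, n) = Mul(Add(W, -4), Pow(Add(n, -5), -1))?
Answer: Rational(-40019, 174) ≈ -229.99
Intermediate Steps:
Function('Y')(W, n) = Mul(Pow(Add(-5, n), -1), Add(-4, W)) (Function('Y')(W, n) = Mul(Add(-4, W), Pow(Add(-5, n), -1)) = Mul(Pow(Add(-5, n), -1), Add(-4, W)))
Function('S')(v) = v (Function('S')(v) = Add(Add(Add(-5, Mul(Mul(Pow(Add(-5, 2), -1), Add(-4, 1)), -1)), 6), v) = Add(Add(Add(-5, Mul(Mul(Pow(-3, -1), -3), -1)), 6), v) = Add(Add(Add(-5, Mul(Mul(Rational(-1, 3), -3), -1)), 6), v) = Add(Add(Add(-5, Mul(1, -1)), 6), v) = Add(Add(Add(-5, -1), 6), v) = Add(Add(-6, 6), v) = Add(0, v) = v)
Add(Add(-223, Function('S')(-7)), Pow(Add(-30, 204), -1)) = Add(Add(-223, -7), Pow(Add(-30, 204), -1)) = Add(-230, Pow(174, -1)) = Add(-230, Rational(1, 174)) = Rational(-40019, 174)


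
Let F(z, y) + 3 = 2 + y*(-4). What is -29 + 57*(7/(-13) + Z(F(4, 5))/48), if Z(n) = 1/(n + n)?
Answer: -521719/8736 ≈ -59.721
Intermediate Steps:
F(z, y) = -1 - 4*y (F(z, y) = -3 + (2 + y*(-4)) = -3 + (2 - 4*y) = -1 - 4*y)
Z(n) = 1/(2*n)
-29 + 57*(7/(-13) + Z(F(4, 5))/48) = -29 + 57*(7/(-13) + (1/(2*(-1 - 4*5)))/48) = -29 + 57*(7*(-1/13) + (1/(2*(-1 - 20)))*(1/48)) = -29 + 57*(-7/13 + ((½)/(-21))*(1/48)) = -29 + 57*(-7/13 + ((½)*(-1/21))*(1/48)) = -29 + 57*(-7/13 - 1/42*1/48) = -29 + 57*(-7/13 - 1/2016) = -29 + 57*(-14125/26208) = -29 - 268375/8736 = -521719/8736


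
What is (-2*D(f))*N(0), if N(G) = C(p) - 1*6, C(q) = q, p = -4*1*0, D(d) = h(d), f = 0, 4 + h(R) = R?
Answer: -48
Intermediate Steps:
h(R) = -4 + R
D(d) = -4 + d
p = 0 (p = -4*0 = 0)
N(G) = -6 (N(G) = 0 - 1*6 = 0 - 6 = -6)
(-2*D(f))*N(0) = -2*(-4 + 0)*(-6) = -2*(-4)*(-6) = 8*(-6) = -48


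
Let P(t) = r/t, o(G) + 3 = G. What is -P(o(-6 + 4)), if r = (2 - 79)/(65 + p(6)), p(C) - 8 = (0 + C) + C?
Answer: -77/425 ≈ -0.18118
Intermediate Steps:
o(G) = -3 + G
p(C) = 8 + 2*C (p(C) = 8 + ((0 + C) + C) = 8 + (C + C) = 8 + 2*C)
r = -77/85 (r = (2 - 79)/(65 + (8 + 2*6)) = -77/(65 + (8 + 12)) = -77/(65 + 20) = -77/85 ≈ -0.90588)
P(t) = -77/(85*t)
-P(o(-6 + 4)) = -(-77)/(85*(-3 + (-6 + 4))) = -(-77)/(85*(-3 - 2)) = -(-77)/(85*(-5)) = -(-77)*(-1)/(85*5) = -1*77/425 = -77/425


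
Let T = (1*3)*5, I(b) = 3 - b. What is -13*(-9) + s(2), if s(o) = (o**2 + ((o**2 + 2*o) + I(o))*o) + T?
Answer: 154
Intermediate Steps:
T = 15 (T = 3*5 = 15)
s(o) = 15 + o**2 + o*(3 + o + o**2) (s(o) = (o**2 + ((o**2 + 2*o) + (3 - o))*o) + 15 = (o**2 + (3 + o + o**2)*o) + 15 = (o**2 + o*(3 + o + o**2)) + 15 = 15 + o**2 + o*(3 + o + o**2))
-13*(-9) + s(2) = -13*(-9) + (15 + 2**3 + 2*2**2 + 3*2) = 117 + (15 + 8 + 2*4 + 6) = 117 + (15 + 8 + 8 + 6) = 117 + 37 = 154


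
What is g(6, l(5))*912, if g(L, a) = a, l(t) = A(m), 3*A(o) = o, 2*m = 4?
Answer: 608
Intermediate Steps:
m = 2 (m = (½)*4 = 2)
A(o) = o/3
l(t) = ⅔ (l(t) = (⅓)*2 = ⅔)
g(6, l(5))*912 = (⅔)*912 = 608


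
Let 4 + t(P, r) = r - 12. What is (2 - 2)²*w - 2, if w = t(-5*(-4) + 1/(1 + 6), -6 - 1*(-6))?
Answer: -2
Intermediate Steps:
t(P, r) = -16 + r (t(P, r) = -4 + (r - 12) = -4 + (-12 + r) = -16 + r)
w = -16 (w = -16 + (-6 - 1*(-6)) = -16 + (-6 + 6) = -16 + 0 = -16)
(2 - 2)²*w - 2 = (2 - 2)²*(-16) - 2 = 0²*(-16) - 2 = 0*(-16) - 2 = 0 - 2 = -2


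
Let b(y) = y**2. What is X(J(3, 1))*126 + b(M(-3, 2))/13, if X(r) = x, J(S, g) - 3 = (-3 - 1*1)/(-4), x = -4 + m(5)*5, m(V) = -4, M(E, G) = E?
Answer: -39303/13 ≈ -3023.3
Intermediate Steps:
x = -24 (x = -4 - 4*5 = -4 - 20 = -24)
J(S, g) = 4 (J(S, g) = 3 + (-3 - 1*1)/(-4) = 3 + (-3 - 1)*(-1/4) = 3 - 4*(-1/4) = 3 + 1 = 4)
X(r) = -24
X(J(3, 1))*126 + b(M(-3, 2))/13 = -24*126 + (-3)**2/13 = -3024 + 9*(1/13) = -3024 + 9/13 = -39303/13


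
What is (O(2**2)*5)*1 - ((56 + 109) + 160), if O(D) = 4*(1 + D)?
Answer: -225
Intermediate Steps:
O(D) = 4 + 4*D
(O(2**2)*5)*1 - ((56 + 109) + 160) = ((4 + 4*2**2)*5)*1 - ((56 + 109) + 160) = ((4 + 4*4)*5)*1 - (165 + 160) = ((4 + 16)*5)*1 - 1*325 = (20*5)*1 - 325 = 100*1 - 325 = 100 - 325 = -225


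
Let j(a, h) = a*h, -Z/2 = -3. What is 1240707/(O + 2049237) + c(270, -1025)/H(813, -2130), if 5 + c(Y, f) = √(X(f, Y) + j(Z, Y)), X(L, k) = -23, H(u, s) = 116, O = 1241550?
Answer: 42489359/127243764 + √1597/116 ≈ 0.67842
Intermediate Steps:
Z = 6 (Z = -2*(-3) = 6)
c(Y, f) = -5 + √(-23 + 6*Y)
1240707/(O + 2049237) + c(270, -1025)/H(813, -2130) = 1240707/(1241550 + 2049237) + (-5 + √(-23 + 6*270))/116 = 1240707/3290787 + (-5 + √(-23 + 1620))*(1/116) = 1240707*(1/3290787) + (-5 + √1597)*(1/116) = 413569/1096929 + (-5/116 + √1597/116) = 42489359/127243764 + √1597/116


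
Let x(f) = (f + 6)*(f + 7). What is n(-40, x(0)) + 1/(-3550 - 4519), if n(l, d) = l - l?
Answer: -1/8069 ≈ -0.00012393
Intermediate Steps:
x(f) = (6 + f)*(7 + f)
n(l, d) = 0
n(-40, x(0)) + 1/(-3550 - 4519) = 0 + 1/(-3550 - 4519) = 0 + 1/(-8069) = 0 - 1/8069 = -1/8069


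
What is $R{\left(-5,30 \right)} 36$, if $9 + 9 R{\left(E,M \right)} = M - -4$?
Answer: $100$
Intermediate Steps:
$R{\left(E,M \right)} = - \frac{5}{9} + \frac{M}{9}$ ($R{\left(E,M \right)} = -1 + \frac{M - -4}{9} = -1 + \frac{M + 4}{9} = -1 + \frac{4 + M}{9} = -1 + \left(\frac{4}{9} + \frac{M}{9}\right) = - \frac{5}{9} + \frac{M}{9}$)
$R{\left(-5,30 \right)} 36 = \left(- \frac{5}{9} + \frac{1}{9} \cdot 30\right) 36 = \left(- \frac{5}{9} + \frac{10}{3}\right) 36 = \frac{25}{9} \cdot 36 = 100$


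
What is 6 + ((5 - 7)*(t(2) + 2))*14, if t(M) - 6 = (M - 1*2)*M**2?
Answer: -218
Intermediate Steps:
t(M) = 6 + M**2*(-2 + M) (t(M) = 6 + (M - 1*2)*M**2 = 6 + (M - 2)*M**2 = 6 + (-2 + M)*M**2 = 6 + M**2*(-2 + M))
6 + ((5 - 7)*(t(2) + 2))*14 = 6 + ((5 - 7)*((6 + 2**3 - 2*2**2) + 2))*14 = 6 - 2*((6 + 8 - 2*4) + 2)*14 = 6 - 2*((6 + 8 - 8) + 2)*14 = 6 - 2*(6 + 2)*14 = 6 - 2*8*14 = 6 - 16*14 = 6 - 224 = -218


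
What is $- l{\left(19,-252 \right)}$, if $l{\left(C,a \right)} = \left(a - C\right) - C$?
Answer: $290$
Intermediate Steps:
$l{\left(C,a \right)} = a - 2 C$
$- l{\left(19,-252 \right)} = - (-252 - 38) = \left(-1\right) \left(-290\right) = 290$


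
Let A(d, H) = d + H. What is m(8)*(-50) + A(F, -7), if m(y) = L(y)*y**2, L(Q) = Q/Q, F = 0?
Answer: -3207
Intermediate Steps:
A(d, H) = H + d
L(Q) = 1
m(y) = y**2 (m(y) = 1*y**2 = y**2)
m(8)*(-50) + A(F, -7) = 8**2*(-50) + (-7 + 0) = 64*(-50) - 7 = -3200 - 7 = -3207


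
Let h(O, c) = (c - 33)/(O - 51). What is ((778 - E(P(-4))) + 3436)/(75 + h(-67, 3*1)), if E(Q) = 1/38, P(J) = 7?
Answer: 3149243/56240 ≈ 55.997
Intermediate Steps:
E(Q) = 1/38
h(O, c) = (-33 + c)/(-51 + O)
((778 - E(P(-4))) + 3436)/(75 + h(-67, 3*1)) = ((778 - 1*1/38) + 3436)/(75 + (-33 + 3*1)/(-51 - 67)) = ((778 - 1/38) + 3436)/(75 + (-33 + 3)/(-118)) = (29563/38 + 3436)/(75 - 1/118*(-30)) = 160131/(38*(75 + 15/59)) = 160131/(38*(4440/59)) = (160131/38)*(59/4440) = 3149243/56240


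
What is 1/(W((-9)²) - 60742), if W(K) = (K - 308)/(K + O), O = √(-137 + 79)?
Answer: (-√58 + 81*I)/(-4920329*I + 60742*√58) ≈ -1.6462e-5 - 7.0782e-11*I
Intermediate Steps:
O = I*√58 (O = √(-58) = I*√58 ≈ 7.6158*I)
W(K) = (-308 + K)/(K + I*√58) (W(K) = (K - 308)/(K + I*√58) = (-308 + K)/(K + I*√58))
1/(W((-9)²) - 60742) = 1/((-308 + (-9)²)/((-9)² + I*√58) - 60742) = 1/((-308 + 81)/(81 + I*√58) - 60742) = 1/(-227/(81 + I*√58) - 60742) = 1/(-60742 - 227/(81 + I*√58))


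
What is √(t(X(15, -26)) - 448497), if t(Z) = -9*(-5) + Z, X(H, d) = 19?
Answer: I*√448433 ≈ 669.65*I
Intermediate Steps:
t(Z) = 45 + Z
√(t(X(15, -26)) - 448497) = √((45 + 19) - 448497) = √(64 - 448497) = √(-448433) = I*√448433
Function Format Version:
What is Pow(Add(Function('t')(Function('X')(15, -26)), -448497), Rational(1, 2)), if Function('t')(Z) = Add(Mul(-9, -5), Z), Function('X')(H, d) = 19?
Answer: Mul(I, Pow(448433, Rational(1, 2))) ≈ Mul(669.65, I)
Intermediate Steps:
Function('t')(Z) = Add(45, Z)
Pow(Add(Function('t')(Function('X')(15, -26)), -448497), Rational(1, 2)) = Pow(Add(Add(45, 19), -448497), Rational(1, 2)) = Pow(Add(64, -448497), Rational(1, 2)) = Pow(-448433, Rational(1, 2)) = Mul(I, Pow(448433, Rational(1, 2)))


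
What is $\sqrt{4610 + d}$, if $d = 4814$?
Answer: $4 \sqrt{589} \approx 97.077$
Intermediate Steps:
$\sqrt{4610 + d} = \sqrt{4610 + 4814} = \sqrt{9424} = 4 \sqrt{589}$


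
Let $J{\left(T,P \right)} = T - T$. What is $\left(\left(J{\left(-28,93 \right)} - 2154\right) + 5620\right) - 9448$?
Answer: $-5982$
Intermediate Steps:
$J{\left(T,P \right)} = 0$
$\left(\left(J{\left(-28,93 \right)} - 2154\right) + 5620\right) - 9448 = \left(\left(0 - 2154\right) + 5620\right) - 9448 = \left(-2154 + 5620\right) - 9448 = 3466 - 9448 = -5982$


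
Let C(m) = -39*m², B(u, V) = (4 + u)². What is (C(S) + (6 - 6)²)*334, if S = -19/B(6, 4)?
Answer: -2351193/5000 ≈ -470.24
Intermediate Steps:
S = -19/100 (S = -19/(4 + 6)² = -19/(10²) = -19/100 ≈ -0.19000)
(C(S) + (6 - 6)²)*334 = (-39*(-19/100)² + (6 - 6)²)*334 = (-39*361/10000 + 0²)*334 = (-14079/10000 + 0)*334 = -14079/10000*334 = -2351193/5000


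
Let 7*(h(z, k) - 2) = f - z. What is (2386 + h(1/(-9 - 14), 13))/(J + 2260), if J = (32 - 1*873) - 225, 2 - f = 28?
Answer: 643/322 ≈ 1.9969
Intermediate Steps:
f = -26 (f = 2 - 1*28 = 2 - 28 = -26)
h(z, k) = -12/7 - z/7 (h(z, k) = 2 + (-26 - z)/7 = 2 + (-26/7 - z/7) = -12/7 - z/7)
J = -1066 (J = (32 - 873) - 225 = -841 - 225 = -1066)
(2386 + h(1/(-9 - 14), 13))/(J + 2260) = (2386 + (-12/7 - 1/(7*(-9 - 14))))/(-1066 + 2260) = (2386 + (-12/7 - 1/7/(-23)))/1194 = (2386 + (-12/7 - 1/7*(-1/23)))*(1/1194) = (2386 + (-12/7 + 1/161))*(1/1194) = (2386 - 275/161)*(1/1194) = (383871/161)*(1/1194) = 643/322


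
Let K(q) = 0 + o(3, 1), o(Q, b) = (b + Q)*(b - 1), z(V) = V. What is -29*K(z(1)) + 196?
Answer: 196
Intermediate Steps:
o(Q, b) = (-1 + b)*(Q + b) (o(Q, b) = (Q + b)*(-1 + b) = (-1 + b)*(Q + b))
K(q) = 0 (K(q) = 0 + (1² - 1*3 - 1*1 + 3*1) = 0 + (1 - 3 - 1 + 3) = 0 + 0 = 0)
-29*K(z(1)) + 196 = -29*0 + 196 = 0 + 196 = 196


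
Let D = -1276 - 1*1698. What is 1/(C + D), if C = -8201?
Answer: -1/11175 ≈ -8.9485e-5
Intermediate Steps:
D = -2974 (D = -1276 - 1698 = -2974)
1/(C + D) = 1/(-8201 - 2974) = 1/(-11175) = -1/11175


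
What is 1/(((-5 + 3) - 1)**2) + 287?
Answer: 2584/9 ≈ 287.11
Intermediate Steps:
1/(((-5 + 3) - 1)**2) + 287 = 1/((-2 - 1)**2) + 287 = 1/((-3)**2) + 287 = 1/9 + 287 = 2584/9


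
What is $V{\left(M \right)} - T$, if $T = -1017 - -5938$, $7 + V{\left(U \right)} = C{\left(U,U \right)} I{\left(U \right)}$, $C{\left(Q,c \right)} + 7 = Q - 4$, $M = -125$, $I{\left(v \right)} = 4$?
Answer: $-5472$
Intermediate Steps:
$C{\left(Q,c \right)} = -11 + Q$ ($C{\left(Q,c \right)} = -7 + \left(Q - 4\right) = -7 + \left(-4 + Q\right) = -11 + Q$)
$V{\left(U \right)} = -51 + 4 U$ ($V{\left(U \right)} = -7 + \left(-11 + U\right) 4 = -7 + \left(-44 + 4 U\right) = -51 + 4 U$)
$T = 4921$ ($T = -1017 + 5938 = 4921$)
$V{\left(M \right)} - T = \left(-51 + 4 \left(-125\right)\right) - 4921 = \left(-51 - 500\right) - 4921 = -551 - 4921 = -5472$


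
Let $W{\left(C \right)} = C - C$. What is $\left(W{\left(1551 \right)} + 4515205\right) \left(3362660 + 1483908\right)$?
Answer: $21883248066440$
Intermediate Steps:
$W{\left(C \right)} = 0$
$\left(W{\left(1551 \right)} + 4515205\right) \left(3362660 + 1483908\right) = \left(0 + 4515205\right) \left(3362660 + 1483908\right) = 4515205 \cdot 4846568 = 21883248066440$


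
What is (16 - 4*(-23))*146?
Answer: 15768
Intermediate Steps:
(16 - 4*(-23))*146 = (16 + 92)*146 = 108*146 = 15768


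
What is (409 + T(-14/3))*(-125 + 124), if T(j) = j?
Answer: -1213/3 ≈ -404.33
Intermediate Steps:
(409 + T(-14/3))*(-125 + 124) = (409 - 14/3)*(-125 + 124) = (409 - 14*⅓)*(-1) = (409 - 14/3)*(-1) = (1213/3)*(-1) = -1213/3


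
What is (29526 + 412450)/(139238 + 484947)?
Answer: 441976/624185 ≈ 0.70809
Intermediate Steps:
(29526 + 412450)/(139238 + 484947) = 441976/624185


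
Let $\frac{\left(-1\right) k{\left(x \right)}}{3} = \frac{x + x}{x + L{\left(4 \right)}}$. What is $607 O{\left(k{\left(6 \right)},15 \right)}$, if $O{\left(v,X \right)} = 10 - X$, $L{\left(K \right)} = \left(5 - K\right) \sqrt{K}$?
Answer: $-3035$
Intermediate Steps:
$L{\left(K \right)} = \sqrt{K} \left(5 - K\right)$
$k{\left(x \right)} = - \frac{6 x}{2 + x}$ ($k{\left(x \right)} = - 3 \frac{x + x}{x + \sqrt{4} \left(5 - 4\right)} = - 3 \frac{2 x}{x + 2 \left(5 - 4\right)} = - 3 \frac{2 x}{x + 2 \cdot 1} = - 3 \frac{2 x}{x + 2} = - 3 \frac{2 x}{2 + x} = - \frac{6 x}{2 + x}$)
$607 O{\left(k{\left(6 \right)},15 \right)} = 607 \left(10 - 15\right) = 607 \left(-5\right) = -3035$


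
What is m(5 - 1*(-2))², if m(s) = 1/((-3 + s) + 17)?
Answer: 1/441 ≈ 0.0022676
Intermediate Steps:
m(s) = 1/(14 + s)
m(5 - 1*(-2))² = (1/(14 + (5 - 1*(-2))))² = (1/(14 + (5 + 2)))² = (1/(14 + 7))² = (1/21)² = 1/441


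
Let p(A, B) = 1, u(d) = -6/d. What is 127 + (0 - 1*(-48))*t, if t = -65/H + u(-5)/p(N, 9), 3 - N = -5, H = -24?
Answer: 1573/5 ≈ 314.60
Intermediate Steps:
N = 8 (N = 3 - 1*(-5) = 3 + 5 = 8)
t = 469/120 (t = -65/(-24) - 6/(-5)/1 = -65*(-1/24) - 6*(-1/5)*1 = 65/24 + (6/5)*1 = 65/24 + 6/5 = 469/120 ≈ 3.9083)
127 + (0 - 1*(-48))*t = 127 + (0 - 1*(-48))*(469/120) = 127 + (0 + 48)*(469/120) = 127 + 48*(469/120) = 127 + 938/5 = 1573/5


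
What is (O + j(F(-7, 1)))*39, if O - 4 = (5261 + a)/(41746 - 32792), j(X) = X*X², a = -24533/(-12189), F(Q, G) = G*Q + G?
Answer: -149978361065/18190051 ≈ -8245.1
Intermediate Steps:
F(Q, G) = G + G*Q
a = 24533/12189 (a = -24533*(-1/12189) = 24533/12189 ≈ 2.0127)
j(X) = X³
O = 250356043/54570153 (O = 4 + (5261 + 24533/12189)/(41746 - 32792) = 4 + (64150862/12189)/8954 = 4 + (64150862/12189)*(1/8954) = 4 + 32075431/54570153 = 250356043/54570153 ≈ 4.5878)
(O + j(F(-7, 1)))*39 = (250356043/54570153 + (1*(1 - 7))³)*39 = (250356043/54570153 + (1*(-6))³)*39 = (250356043/54570153 + (-6)³)*39 = (250356043/54570153 - 216)*39 = -11536797005/54570153*39 = -149978361065/18190051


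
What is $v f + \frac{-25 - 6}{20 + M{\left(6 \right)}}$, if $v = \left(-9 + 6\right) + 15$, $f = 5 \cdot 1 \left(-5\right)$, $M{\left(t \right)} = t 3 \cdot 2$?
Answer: $- \frac{16831}{56} \approx -300.55$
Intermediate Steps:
$M{\left(t \right)} = 6 t$ ($M{\left(t \right)} = 3 t 2 = 6 t$)
$f = -25$ ($f = 5 \left(-5\right) = -25$)
$v = 12$ ($v = -3 + 15 = 12$)
$v f + \frac{-25 - 6}{20 + M{\left(6 \right)}} = 12 \left(-25\right) + \frac{-25 - 6}{20 + 6 \cdot 6} = -300 - \frac{31}{20 + 36} = -300 - \frac{31}{56} = - \frac{16831}{56}$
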